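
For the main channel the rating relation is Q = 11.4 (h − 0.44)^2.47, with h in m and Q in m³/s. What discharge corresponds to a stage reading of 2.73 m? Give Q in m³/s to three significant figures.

88.2 m³/s

Q = 11.4 × (2.73 − 0.44)^2.47 = 11.4 × 2.29^2.47 = 88.25 m³/s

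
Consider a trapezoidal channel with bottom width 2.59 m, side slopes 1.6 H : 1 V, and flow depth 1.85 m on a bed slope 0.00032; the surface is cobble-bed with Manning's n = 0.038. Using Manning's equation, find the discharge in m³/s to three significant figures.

A = (b + z·y)·y = (2.59 + 1.6×1.85)×1.85 = 10.27 m²
P = b + 2y√(1+z²) = 2.59 + 2×1.85×√(1+1.6²) = 9.571 m
R = A/P = 10.27/9.571 = 1.073 m
Q = (1/n)·A·R^(2/3)·S^(1/2) = (1/0.038) × 10.27 × 1.073^(2/3) × 0.00032^(1/2) = 5.065 m³/s

5.07 m³/s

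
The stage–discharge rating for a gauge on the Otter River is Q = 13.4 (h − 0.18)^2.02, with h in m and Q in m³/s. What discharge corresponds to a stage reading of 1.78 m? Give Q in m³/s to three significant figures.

34.6 m³/s

Q = 13.4 × (1.78 − 0.18)^2.02 = 13.4 × 1.6^2.02 = 34.63 m³/s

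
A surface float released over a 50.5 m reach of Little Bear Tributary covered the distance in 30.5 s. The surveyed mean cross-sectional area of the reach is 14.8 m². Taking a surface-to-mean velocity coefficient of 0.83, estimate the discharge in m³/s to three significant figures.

20.3 m³/s

v_surface = L / t̄ = 50.5 / 30.5 = 1.656 m/s
v_mean = 0.83 × 1.656 = 1.374 m/s
Q = A × v_mean = 14.8 × 1.374 = 20.34 m³/s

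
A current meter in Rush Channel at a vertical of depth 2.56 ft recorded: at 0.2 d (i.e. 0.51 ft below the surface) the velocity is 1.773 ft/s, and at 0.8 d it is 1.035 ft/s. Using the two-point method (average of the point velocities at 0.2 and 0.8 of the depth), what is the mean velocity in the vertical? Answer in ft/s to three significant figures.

v̄ = (1.773 + 1.035) / 2 = 1.404 ft/s

1.40 ft/s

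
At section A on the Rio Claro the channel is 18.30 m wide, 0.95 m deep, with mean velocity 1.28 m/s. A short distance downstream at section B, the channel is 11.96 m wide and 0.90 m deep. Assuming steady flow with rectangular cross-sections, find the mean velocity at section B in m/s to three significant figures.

Q = A₁V₁ = (18.30×0.95) × 1.28 = 22.25 m³/s
A₂ = 11.96 × 0.90 = 10.76 m²
V₂ = Q/A₂ = 22.25/10.76 = 2.067 m/s

2.07 m/s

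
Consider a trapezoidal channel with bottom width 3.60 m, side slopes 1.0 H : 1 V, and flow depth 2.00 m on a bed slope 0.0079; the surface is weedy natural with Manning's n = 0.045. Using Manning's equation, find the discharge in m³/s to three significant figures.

25.1 m³/s

A = (b + z·y)·y = (3.60 + 1.0×2.00)×2.00 = 11.20 m²
P = b + 2y√(1+z²) = 3.60 + 2×2.00×√(1+1.0²) = 9.257 m
R = A/P = 11.20/9.257 = 1.210 m
Q = (1/n)·A·R^(2/3)·S^(1/2) = (1/0.045) × 11.20 × 1.210^(2/3) × 0.0079^(1/2) = 25.12 m³/s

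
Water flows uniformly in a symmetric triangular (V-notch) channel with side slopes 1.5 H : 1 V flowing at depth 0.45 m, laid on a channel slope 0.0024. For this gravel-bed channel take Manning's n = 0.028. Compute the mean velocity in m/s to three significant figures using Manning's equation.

A = z·y² = 1.5×0.45² = 0.3038 m²
P = 2y√(1+z²) = 2×0.45×√(1+1.5²) = 1.622 m
R = A/P = 0.3038/1.622 = 0.1872 m
Q = (1/n)·A·R^(2/3)·S^(1/2) = (1/0.028) × 0.3038 × 0.1872^(2/3) × 0.0024^(1/2) = 0.1739 m³/s
V = Q/A = 0.1739/0.3038 = 0.5726 m/s

0.573 m/s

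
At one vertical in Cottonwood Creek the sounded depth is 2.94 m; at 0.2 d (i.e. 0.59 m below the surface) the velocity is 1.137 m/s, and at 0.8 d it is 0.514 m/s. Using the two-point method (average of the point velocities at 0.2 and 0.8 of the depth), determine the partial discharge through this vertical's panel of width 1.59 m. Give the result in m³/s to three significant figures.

v̄ = (1.137 + 0.514) / 2 = 0.8255 m/s
q = v̄ × d × w = 0.8255 × 2.94 × 1.59 = 3.859 m³/s

3.86 m³/s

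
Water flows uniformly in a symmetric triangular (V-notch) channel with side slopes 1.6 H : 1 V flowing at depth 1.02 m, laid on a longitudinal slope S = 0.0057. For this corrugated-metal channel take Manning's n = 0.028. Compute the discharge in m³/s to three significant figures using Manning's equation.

2.57 m³/s

A = z·y² = 1.6×1.02² = 1.665 m²
P = 2y√(1+z²) = 2×1.02×√(1+1.6²) = 3.849 m
R = A/P = 1.665/3.849 = 0.4325 m
Q = (1/n)·A·R^(2/3)·S^(1/2) = (1/0.028) × 1.665 × 0.4325^(2/3) × 0.0057^(1/2) = 2.567 m³/s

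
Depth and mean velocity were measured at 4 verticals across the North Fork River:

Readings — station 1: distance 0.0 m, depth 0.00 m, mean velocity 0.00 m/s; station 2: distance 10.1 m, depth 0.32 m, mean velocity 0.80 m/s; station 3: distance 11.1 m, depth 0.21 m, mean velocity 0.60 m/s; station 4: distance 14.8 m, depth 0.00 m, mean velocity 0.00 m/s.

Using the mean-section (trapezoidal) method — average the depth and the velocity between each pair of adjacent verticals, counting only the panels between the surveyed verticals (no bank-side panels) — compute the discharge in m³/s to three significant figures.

Panel 1-2: Δb = 10.1 m, d̄ = (0.00+0.32)/2 = 0.16, v̄ = (0.00+0.80)/2 = 0.4 → q = 10.1×0.16×0.4 = 0.6464 m³/s
Panel 2-3: Δb = 1 m, d̄ = (0.32+0.21)/2 = 0.265, v̄ = (0.80+0.60)/2 = 0.7 → q = 1×0.265×0.7 = 0.1855 m³/s
Panel 3-4: Δb = 3.7 m, d̄ = (0.21+0.00)/2 = 0.105, v̄ = (0.60+0.00)/2 = 0.3 → q = 3.7×0.105×0.3 = 0.1166 m³/s
Q = Σ q = 0.9485 m³/s

0.948 m³/s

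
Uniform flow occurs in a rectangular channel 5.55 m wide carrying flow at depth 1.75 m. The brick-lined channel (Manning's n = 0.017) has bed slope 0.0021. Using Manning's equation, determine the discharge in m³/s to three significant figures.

A = b·y = 5.55 × 1.75 = 9.713 m²
P = b + 2y = 5.55 + 2×1.75 = 9.050 m
R = A/P = 9.713/9.050 = 1.073 m
Q = (1/n)·A·R^(2/3)·S^(1/2) = (1/0.017) × 9.713 × 1.073^(2/3) × 0.0021^(1/2) = 27.44 m³/s

27.4 m³/s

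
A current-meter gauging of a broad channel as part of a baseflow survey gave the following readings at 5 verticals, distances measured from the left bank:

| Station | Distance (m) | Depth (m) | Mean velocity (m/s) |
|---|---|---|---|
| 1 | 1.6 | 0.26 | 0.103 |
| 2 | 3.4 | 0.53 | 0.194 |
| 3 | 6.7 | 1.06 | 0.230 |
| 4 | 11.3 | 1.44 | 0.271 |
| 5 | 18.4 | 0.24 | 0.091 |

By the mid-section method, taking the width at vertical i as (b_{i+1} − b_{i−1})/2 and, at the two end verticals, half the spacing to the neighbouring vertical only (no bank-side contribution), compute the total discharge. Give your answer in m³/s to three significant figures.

3.61 m³/s

w_1 = (3.4 − 1.6)/2 = 0.9 m; q_1 = 0.103 × 0.26 × 0.9 = 0.02410 m³/s
w_2 = (6.7 − 1.6)/2 = 2.55 m; q_2 = 0.194 × 0.53 × 2.55 = 0.2622 m³/s
w_3 = (11.3 − 3.4)/2 = 3.95 m; q_3 = 0.230 × 1.06 × 3.95 = 0.9630 m³/s
w_4 = (18.4 − 6.7)/2 = 5.85 m; q_4 = 0.271 × 1.44 × 5.85 = 2.283 m³/s
w_5 = (18.4 − 11.3)/2 = 3.55 m; q_5 = 0.091 × 0.24 × 3.55 = 0.07753 m³/s
Q = Σ qᵢ = 3.610 m³/s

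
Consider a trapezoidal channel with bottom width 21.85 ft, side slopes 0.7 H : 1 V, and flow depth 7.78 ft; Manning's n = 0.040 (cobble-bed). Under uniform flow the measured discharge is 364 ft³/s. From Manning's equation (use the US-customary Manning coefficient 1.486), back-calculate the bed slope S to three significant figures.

A = (b + z·y)·y = (21.85 + 0.7×7.78)×7.78 = 212.4 ft²
P = b + 2y√(1+z²) = 21.85 + 2×7.78×√(1+0.7²) = 40.84 ft
R = A/P = 212.4/40.84 = 5.199 ft
S = (Q·n / (1.486·A·R^(2/3)))² = (364×0.040 / (1.486×212.4×3.001))² = 0.0002363

0.000236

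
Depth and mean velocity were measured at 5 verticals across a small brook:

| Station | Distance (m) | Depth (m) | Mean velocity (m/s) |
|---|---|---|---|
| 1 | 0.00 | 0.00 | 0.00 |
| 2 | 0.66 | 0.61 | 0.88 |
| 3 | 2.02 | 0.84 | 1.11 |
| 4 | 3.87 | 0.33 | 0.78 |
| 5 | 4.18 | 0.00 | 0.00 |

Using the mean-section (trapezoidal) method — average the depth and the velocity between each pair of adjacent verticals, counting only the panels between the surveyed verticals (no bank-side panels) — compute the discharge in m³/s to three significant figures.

Panel 1-2: Δb = 0.66 m, d̄ = (0.00+0.61)/2 = 0.305, v̄ = (0.00+0.88)/2 = 0.44 → q = 0.66×0.305×0.44 = 0.08857 m³/s
Panel 2-3: Δb = 1.36 m, d̄ = (0.61+0.84)/2 = 0.725, v̄ = (0.88+1.11)/2 = 0.995 → q = 1.36×0.725×0.995 = 0.9811 m³/s
Panel 3-4: Δb = 1.85 m, d̄ = (0.84+0.33)/2 = 0.585, v̄ = (1.11+0.78)/2 = 0.945 → q = 1.85×0.585×0.945 = 1.023 m³/s
Panel 4-5: Δb = 0.31 m, d̄ = (0.33+0.00)/2 = 0.165, v̄ = (0.78+0.00)/2 = 0.39 → q = 0.31×0.165×0.39 = 0.01995 m³/s
Q = Σ q = 2.112 m³/s

2.11 m³/s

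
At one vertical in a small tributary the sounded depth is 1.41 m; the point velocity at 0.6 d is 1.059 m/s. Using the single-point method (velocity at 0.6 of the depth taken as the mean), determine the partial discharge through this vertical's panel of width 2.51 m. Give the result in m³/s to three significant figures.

3.75 m³/s

v̄ = v₀.₆ = 1.059 m/s
q = v̄ × d × w = 1.059 × 1.41 × 2.51 = 3.748 m³/s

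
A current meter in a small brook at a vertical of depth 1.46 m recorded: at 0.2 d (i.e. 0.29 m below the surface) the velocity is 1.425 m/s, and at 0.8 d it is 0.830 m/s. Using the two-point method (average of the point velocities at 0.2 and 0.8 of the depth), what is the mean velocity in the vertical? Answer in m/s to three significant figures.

v̄ = (1.425 + 0.830) / 2 = 1.128 m/s

1.13 m/s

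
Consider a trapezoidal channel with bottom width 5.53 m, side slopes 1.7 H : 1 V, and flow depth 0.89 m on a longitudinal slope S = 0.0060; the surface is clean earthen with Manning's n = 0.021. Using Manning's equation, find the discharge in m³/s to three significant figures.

18.1 m³/s

A = (b + z·y)·y = (5.53 + 1.7×0.89)×0.89 = 6.268 m²
P = b + 2y√(1+z²) = 5.53 + 2×0.89×√(1+1.7²) = 9.041 m
R = A/P = 6.268/9.041 = 0.6933 m
Q = (1/n)·A·R^(2/3)·S^(1/2) = (1/0.021) × 6.268 × 0.6933^(2/3) × 0.0060^(1/2) = 18.11 m³/s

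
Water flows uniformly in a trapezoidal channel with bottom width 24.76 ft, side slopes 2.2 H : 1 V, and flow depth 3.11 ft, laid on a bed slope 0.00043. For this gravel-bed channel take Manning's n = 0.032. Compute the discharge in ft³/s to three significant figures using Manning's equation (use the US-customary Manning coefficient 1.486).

173 ft³/s

A = (b + z·y)·y = (24.76 + 2.2×3.11)×3.11 = 98.28 ft²
P = b + 2y√(1+z²) = 24.76 + 2×3.11×√(1+2.2²) = 39.79 ft
R = A/P = 98.28/39.79 = 2.470 ft
Q = (1.486/n)·A·R^(2/3)·S^(1/2) = (1.486/0.032) × 98.28 × 2.470^(2/3) × 0.00043^(1/2) = 172.9 ft³/s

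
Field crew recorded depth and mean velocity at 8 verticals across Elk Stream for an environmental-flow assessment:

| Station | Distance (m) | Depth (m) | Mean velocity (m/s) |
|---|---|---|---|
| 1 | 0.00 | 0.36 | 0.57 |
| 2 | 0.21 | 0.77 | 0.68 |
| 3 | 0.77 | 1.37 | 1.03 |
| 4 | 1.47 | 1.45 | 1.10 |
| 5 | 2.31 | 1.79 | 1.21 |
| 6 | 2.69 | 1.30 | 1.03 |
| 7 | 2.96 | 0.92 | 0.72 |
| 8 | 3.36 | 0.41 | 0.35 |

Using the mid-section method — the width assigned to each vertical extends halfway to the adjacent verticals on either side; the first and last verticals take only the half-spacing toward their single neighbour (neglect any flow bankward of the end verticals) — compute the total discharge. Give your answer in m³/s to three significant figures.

4.35 m³/s

w_1 = (0.21 − 0.00)/2 = 0.105 m; q_1 = 0.57 × 0.36 × 0.105 = 0.02155 m³/s
w_2 = (0.77 − 0.00)/2 = 0.385 m; q_2 = 0.68 × 0.77 × 0.385 = 0.2016 m³/s
w_3 = (1.47 − 0.21)/2 = 0.63 m; q_3 = 1.03 × 1.37 × 0.63 = 0.8890 m³/s
w_4 = (2.31 − 0.77)/2 = 0.77 m; q_4 = 1.10 × 1.45 × 0.77 = 1.228 m³/s
w_5 = (2.69 − 1.47)/2 = 0.61 m; q_5 = 1.21 × 1.79 × 0.61 = 1.321 m³/s
w_6 = (2.96 − 2.31)/2 = 0.325 m; q_6 = 1.03 × 1.30 × 0.325 = 0.4352 m³/s
w_7 = (3.36 − 2.69)/2 = 0.335 m; q_7 = 0.72 × 0.92 × 0.335 = 0.2219 m³/s
w_8 = (3.36 − 2.96)/2 = 0.2 m; q_8 = 0.35 × 0.41 × 0.2 = 0.02870 m³/s
Q = Σ qᵢ = 4.347 m³/s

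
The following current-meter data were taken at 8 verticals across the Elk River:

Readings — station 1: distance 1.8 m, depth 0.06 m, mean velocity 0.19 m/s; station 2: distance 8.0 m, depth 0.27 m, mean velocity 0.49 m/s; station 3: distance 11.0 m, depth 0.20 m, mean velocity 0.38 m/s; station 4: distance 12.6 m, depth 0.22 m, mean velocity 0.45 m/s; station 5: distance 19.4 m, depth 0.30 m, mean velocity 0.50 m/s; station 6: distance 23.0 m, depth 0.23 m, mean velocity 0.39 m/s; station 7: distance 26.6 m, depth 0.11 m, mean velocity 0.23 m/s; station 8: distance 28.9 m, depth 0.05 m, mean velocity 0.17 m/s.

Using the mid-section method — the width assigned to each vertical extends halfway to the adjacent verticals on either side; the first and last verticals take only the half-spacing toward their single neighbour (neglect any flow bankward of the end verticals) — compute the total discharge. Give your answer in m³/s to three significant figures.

2.42 m³/s

w_1 = (8.0 − 1.8)/2 = 3.1 m; q_1 = 0.19 × 0.06 × 3.1 = 0.03534 m³/s
w_2 = (11.0 − 1.8)/2 = 4.6 m; q_2 = 0.49 × 0.27 × 4.6 = 0.6086 m³/s
w_3 = (12.6 − 8.0)/2 = 2.3 m; q_3 = 0.38 × 0.20 × 2.3 = 0.1748 m³/s
w_4 = (19.4 − 11.0)/2 = 4.2 m; q_4 = 0.45 × 0.22 × 4.2 = 0.4158 m³/s
w_5 = (23.0 − 12.6)/2 = 5.2 m; q_5 = 0.50 × 0.30 × 5.2 = 0.7800 m³/s
w_6 = (26.6 − 19.4)/2 = 3.6 m; q_6 = 0.39 × 0.23 × 3.6 = 0.3229 m³/s
w_7 = (28.9 − 23.0)/2 = 2.95 m; q_7 = 0.23 × 0.11 × 2.95 = 0.07464 m³/s
w_8 = (28.9 − 26.6)/2 = 1.15 m; q_8 = 0.17 × 0.05 × 1.15 = 0.009775 m³/s
Q = Σ qᵢ = 2.422 m³/s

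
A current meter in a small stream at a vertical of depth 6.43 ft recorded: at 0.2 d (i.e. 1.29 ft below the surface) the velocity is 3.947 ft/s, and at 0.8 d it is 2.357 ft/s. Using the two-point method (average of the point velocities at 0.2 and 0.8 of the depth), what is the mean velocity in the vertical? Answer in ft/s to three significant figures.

3.15 ft/s

v̄ = (3.947 + 2.357) / 2 = 3.152 ft/s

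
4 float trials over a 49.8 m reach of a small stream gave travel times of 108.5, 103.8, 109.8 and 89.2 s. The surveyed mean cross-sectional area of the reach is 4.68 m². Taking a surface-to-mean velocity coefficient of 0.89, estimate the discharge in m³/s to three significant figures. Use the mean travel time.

2.02 m³/s

t̄ = (108.5 + 103.8 + 109.8 + 89.2) / 4 = 102.825 s
v_surface = L / t̄ = 49.8 / 102.825 = 0.4843 m/s
v_mean = 0.89 × 0.4843 = 0.4310 m/s
Q = A × v_mean = 4.68 × 0.4310 = 2.017 m³/s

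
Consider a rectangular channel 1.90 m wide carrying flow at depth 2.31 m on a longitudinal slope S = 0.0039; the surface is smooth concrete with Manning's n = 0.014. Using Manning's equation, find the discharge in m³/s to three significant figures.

A = b·y = 1.90 × 2.31 = 4.389 m²
P = b + 2y = 1.90 + 2×2.31 = 6.520 m
R = A/P = 4.389/6.520 = 0.6732 m
Q = (1/n)·A·R^(2/3)·S^(1/2) = (1/0.014) × 4.389 × 0.6732^(2/3) × 0.0039^(1/2) = 15.04 m³/s

15.0 m³/s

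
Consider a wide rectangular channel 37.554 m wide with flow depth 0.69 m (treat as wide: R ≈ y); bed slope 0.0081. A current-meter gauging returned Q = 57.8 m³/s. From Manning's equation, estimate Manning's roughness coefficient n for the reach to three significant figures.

0.0315

A = b·y = 37.554 × 0.69 = 25.91 m²
Wide channel: R ≈ y = 0.69 m
n = (1/Q)·A·R^(2/3)·S^(1/2) = (1/57.8) × 25.91 × 0.7808 × 0.09000 = 0.03151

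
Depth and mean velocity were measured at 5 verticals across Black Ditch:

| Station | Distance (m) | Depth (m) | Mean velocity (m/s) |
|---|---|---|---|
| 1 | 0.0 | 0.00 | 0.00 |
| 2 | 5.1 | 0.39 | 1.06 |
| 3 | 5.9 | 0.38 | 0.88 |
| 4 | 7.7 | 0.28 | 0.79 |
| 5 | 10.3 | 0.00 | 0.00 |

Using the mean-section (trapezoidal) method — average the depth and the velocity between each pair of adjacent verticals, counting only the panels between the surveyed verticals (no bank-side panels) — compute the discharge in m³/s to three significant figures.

Panel 1-2: Δb = 5.1 m, d̄ = (0.00+0.39)/2 = 0.195, v̄ = (0.00+1.06)/2 = 0.53 → q = 5.1×0.195×0.53 = 0.5271 m³/s
Panel 2-3: Δb = 0.8 m, d̄ = (0.39+0.38)/2 = 0.385, v̄ = (1.06+0.88)/2 = 0.97 → q = 0.8×0.385×0.97 = 0.2988 m³/s
Panel 3-4: Δb = 1.8 m, d̄ = (0.38+0.28)/2 = 0.33, v̄ = (0.88+0.79)/2 = 0.835 → q = 1.8×0.33×0.835 = 0.4960 m³/s
Panel 4-5: Δb = 2.6 m, d̄ = (0.28+0.00)/2 = 0.14, v̄ = (0.79+0.00)/2 = 0.395 → q = 2.6×0.14×0.395 = 0.1438 m³/s
Q = Σ q = 1.466 m³/s

1.47 m³/s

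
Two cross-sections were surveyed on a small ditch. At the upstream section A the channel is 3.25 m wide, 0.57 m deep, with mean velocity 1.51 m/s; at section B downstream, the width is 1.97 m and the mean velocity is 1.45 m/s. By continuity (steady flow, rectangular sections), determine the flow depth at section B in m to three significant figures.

0.979 m

Q = A₁V₁ = (3.25×0.57) × 1.51 = 2.797 m³/s
d₂ = Q/(b₂ V₂) = 2.797/(1.97×1.45) = 0.9793 m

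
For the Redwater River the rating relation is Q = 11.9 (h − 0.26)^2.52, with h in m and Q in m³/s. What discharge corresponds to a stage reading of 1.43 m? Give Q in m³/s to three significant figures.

Q = 11.9 × (1.43 − 0.26)^2.52 = 11.9 × 1.17^2.52 = 17.68 m³/s

17.7 m³/s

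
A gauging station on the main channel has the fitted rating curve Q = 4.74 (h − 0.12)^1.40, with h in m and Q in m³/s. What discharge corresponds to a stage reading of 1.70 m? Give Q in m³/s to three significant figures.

Q = 4.74 × (1.70 − 0.12)^1.40 = 4.74 × 1.58^1.40 = 8.993 m³/s

8.99 m³/s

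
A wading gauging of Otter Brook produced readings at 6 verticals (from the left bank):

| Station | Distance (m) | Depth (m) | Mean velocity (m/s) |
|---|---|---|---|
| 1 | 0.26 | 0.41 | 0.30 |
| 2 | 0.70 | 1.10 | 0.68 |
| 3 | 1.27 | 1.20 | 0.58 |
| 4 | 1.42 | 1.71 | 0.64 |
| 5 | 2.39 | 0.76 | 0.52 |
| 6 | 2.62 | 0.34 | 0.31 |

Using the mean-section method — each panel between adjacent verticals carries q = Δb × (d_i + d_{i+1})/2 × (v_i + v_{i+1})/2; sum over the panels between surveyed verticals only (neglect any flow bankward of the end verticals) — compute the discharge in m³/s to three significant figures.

1.46 m³/s

Panel 1-2: Δb = 0.44 m, d̄ = (0.41+1.10)/2 = 0.755, v̄ = (0.30+0.68)/2 = 0.49 → q = 0.44×0.755×0.49 = 0.1628 m³/s
Panel 2-3: Δb = 0.57 m, d̄ = (1.10+1.20)/2 = 1.15, v̄ = (0.68+0.58)/2 = 0.63 → q = 0.57×1.15×0.63 = 0.4130 m³/s
Panel 3-4: Δb = 0.15 m, d̄ = (1.20+1.71)/2 = 1.455, v̄ = (0.58+0.64)/2 = 0.61 → q = 0.15×1.455×0.61 = 0.1331 m³/s
Panel 4-5: Δb = 0.97 m, d̄ = (1.71+0.76)/2 = 1.235, v̄ = (0.64+0.52)/2 = 0.58 → q = 0.97×1.235×0.58 = 0.6948 m³/s
Panel 5-6: Δb = 0.23 m, d̄ = (0.76+0.34)/2 = 0.55, v̄ = (0.52+0.31)/2 = 0.415 → q = 0.23×0.55×0.415 = 0.05250 m³/s
Q = Σ q = 1.456 m³/s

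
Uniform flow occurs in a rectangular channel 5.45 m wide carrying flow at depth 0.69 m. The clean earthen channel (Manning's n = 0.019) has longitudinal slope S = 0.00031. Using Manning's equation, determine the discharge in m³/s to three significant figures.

A = b·y = 5.45 × 0.69 = 3.761 m²
P = b + 2y = 5.45 + 2×0.69 = 6.830 m
R = A/P = 3.761/6.830 = 0.5506 m
Q = (1/n)·A·R^(2/3)·S^(1/2) = (1/0.019) × 3.761 × 0.5506^(2/3) × 0.00031^(1/2) = 2.341 m³/s

2.34 m³/s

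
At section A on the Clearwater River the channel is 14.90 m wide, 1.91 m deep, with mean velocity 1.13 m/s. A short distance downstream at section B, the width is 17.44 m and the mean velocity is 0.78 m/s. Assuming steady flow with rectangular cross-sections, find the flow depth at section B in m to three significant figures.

Q = A₁V₁ = (14.90×1.91) × 1.13 = 32.16 m³/s
d₂ = Q/(b₂ V₂) = 32.16/(17.44×0.78) = 2.364 m

2.36 m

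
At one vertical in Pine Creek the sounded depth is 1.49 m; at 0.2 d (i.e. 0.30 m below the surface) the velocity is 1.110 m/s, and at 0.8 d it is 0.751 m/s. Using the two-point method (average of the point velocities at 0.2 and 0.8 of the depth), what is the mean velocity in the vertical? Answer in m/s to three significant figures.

v̄ = (1.110 + 0.751) / 2 = 0.9305 m/s

0.931 m/s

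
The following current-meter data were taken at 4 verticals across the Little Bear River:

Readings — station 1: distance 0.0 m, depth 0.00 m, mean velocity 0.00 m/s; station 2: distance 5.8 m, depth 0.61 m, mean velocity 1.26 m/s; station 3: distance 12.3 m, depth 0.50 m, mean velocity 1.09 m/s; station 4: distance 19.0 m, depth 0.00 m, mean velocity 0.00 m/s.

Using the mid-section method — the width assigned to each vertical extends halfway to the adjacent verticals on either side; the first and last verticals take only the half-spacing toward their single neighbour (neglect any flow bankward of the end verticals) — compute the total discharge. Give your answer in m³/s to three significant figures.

8.32 m³/s

w_2 = (12.3 − 0.0)/2 = 6.15 m; q_2 = 1.26 × 0.61 × 6.15 = 4.727 m³/s
w_3 = (19.0 − 5.8)/2 = 6.6 m; q_3 = 1.09 × 0.50 × 6.6 = 3.597 m³/s
Stations 1, 4 contribute zero (depth or velocity is 0).
Q = Σ qᵢ = 8.324 m³/s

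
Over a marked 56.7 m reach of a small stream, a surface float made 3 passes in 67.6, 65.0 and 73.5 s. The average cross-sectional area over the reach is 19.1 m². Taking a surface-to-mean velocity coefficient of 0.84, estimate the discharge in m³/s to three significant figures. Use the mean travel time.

13.2 m³/s

t̄ = (67.6 + 65.0 + 73.5) / 3 = 68.7 s
v_surface = L / t̄ = 56.7 / 68.7 = 0.8253 m/s
v_mean = 0.84 × 0.8253 = 0.6933 m/s
Q = A × v_mean = 19.1 × 0.6933 = 13.24 m³/s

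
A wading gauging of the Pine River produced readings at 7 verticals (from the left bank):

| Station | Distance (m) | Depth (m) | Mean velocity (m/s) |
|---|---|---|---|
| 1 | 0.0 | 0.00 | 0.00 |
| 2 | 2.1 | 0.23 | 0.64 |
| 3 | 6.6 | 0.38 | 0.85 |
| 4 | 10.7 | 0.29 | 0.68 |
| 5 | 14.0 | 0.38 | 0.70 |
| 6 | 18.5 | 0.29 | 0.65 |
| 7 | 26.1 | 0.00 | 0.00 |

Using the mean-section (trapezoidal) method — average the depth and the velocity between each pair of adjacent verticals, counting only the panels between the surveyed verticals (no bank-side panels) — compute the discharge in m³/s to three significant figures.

4.29 m³/s

Panel 1-2: Δb = 2.1 m, d̄ = (0.00+0.23)/2 = 0.115, v̄ = (0.00+0.64)/2 = 0.32 → q = 2.1×0.115×0.32 = 0.07728 m³/s
Panel 2-3: Δb = 4.5 m, d̄ = (0.23+0.38)/2 = 0.305, v̄ = (0.64+0.85)/2 = 0.745 → q = 4.5×0.305×0.745 = 1.023 m³/s
Panel 3-4: Δb = 4.1 m, d̄ = (0.38+0.29)/2 = 0.335, v̄ = (0.85+0.68)/2 = 0.765 → q = 4.1×0.335×0.765 = 1.051 m³/s
Panel 4-5: Δb = 3.3 m, d̄ = (0.29+0.38)/2 = 0.335, v̄ = (0.68+0.70)/2 = 0.69 → q = 3.3×0.335×0.69 = 0.7628 m³/s
Panel 5-6: Δb = 4.5 m, d̄ = (0.38+0.29)/2 = 0.335, v̄ = (0.70+0.65)/2 = 0.675 → q = 4.5×0.335×0.675 = 1.018 m³/s
Panel 6-7: Δb = 7.6 m, d̄ = (0.29+0.00)/2 = 0.145, v̄ = (0.65+0.00)/2 = 0.325 → q = 7.6×0.145×0.325 = 0.3582 m³/s
Q = Σ q = 4.289 m³/s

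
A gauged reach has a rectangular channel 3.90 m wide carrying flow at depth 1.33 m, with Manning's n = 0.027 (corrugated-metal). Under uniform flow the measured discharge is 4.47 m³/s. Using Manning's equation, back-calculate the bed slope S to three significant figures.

0.000740

A = b·y = 3.90 × 1.33 = 5.187 m²
P = b + 2y = 3.90 + 2×1.33 = 6.560 m
R = A/P = 5.187/6.560 = 0.7907 m
S = (Q·n / (1·A·R^(2/3)))² = (4.47×0.027 / (1×5.187×0.8551))² = 0.0007404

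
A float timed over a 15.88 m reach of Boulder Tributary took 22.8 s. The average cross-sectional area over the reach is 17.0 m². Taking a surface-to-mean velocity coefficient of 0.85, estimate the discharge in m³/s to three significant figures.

10.1 m³/s

v_surface = L / t̄ = 15.88 / 22.8 = 0.6965 m/s
v_mean = 0.85 × 0.6965 = 0.5920 m/s
Q = A × v_mean = 17.0 × 0.5920 = 10.06 m³/s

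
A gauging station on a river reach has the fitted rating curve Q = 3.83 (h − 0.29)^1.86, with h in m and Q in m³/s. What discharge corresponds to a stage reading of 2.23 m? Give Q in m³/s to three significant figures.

13.1 m³/s

Q = 3.83 × (2.23 − 0.29)^1.86 = 3.83 × 1.94^1.86 = 13.14 m³/s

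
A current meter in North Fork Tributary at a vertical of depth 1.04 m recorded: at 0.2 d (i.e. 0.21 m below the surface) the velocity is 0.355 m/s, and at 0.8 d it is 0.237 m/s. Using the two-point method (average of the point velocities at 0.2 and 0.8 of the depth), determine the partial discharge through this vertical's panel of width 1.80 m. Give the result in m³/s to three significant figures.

0.554 m³/s

v̄ = (0.355 + 0.237) / 2 = 0.2960 m/s
q = v̄ × d × w = 0.2960 × 1.04 × 1.80 = 0.5541 m³/s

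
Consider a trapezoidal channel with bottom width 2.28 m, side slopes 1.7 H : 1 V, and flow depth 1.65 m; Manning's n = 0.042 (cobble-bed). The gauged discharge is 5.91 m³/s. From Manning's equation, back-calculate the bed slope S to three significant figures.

A = (b + z·y)·y = (2.28 + 1.7×1.65)×1.65 = 8.390 m²
P = b + 2y√(1+z²) = 2.28 + 2×1.65×√(1+1.7²) = 8.789 m
R = A/P = 8.390/8.789 = 0.9547 m
S = (Q·n / (1·A·R^(2/3)))² = (5.91×0.042 / (1×8.390×0.9695))² = 0.0009311

0.000931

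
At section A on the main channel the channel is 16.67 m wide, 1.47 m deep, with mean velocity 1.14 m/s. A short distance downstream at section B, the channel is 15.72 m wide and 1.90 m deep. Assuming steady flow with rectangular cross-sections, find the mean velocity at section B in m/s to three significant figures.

Q = A₁V₁ = (16.67×1.47) × 1.14 = 27.94 m³/s
A₂ = 15.72 × 1.90 = 29.87 m²
V₂ = Q/A₂ = 27.94/29.87 = 0.9353 m/s

0.935 m/s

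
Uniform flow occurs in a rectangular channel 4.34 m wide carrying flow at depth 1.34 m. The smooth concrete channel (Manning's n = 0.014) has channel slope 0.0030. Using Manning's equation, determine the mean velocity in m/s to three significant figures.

3.45 m/s

A = b·y = 4.34 × 1.34 = 5.816 m²
P = b + 2y = 4.34 + 2×1.34 = 7.020 m
R = A/P = 5.816/7.020 = 0.8284 m
Q = (1/n)·A·R^(2/3)·S^(1/2) = (1/0.014) × 5.816 × 0.8284^(2/3) × 0.0030^(1/2) = 20.07 m³/s
V = Q/A = 20.07/5.816 = 3.451 m/s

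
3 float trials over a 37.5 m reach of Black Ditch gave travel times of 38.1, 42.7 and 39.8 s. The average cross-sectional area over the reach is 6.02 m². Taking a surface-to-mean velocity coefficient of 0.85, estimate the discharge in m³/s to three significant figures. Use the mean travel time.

t̄ = (38.1 + 42.7 + 39.8) / 3 = 40.2 s
v_surface = L / t̄ = 37.5 / 40.2 = 0.9328 m/s
v_mean = 0.85 × 0.9328 = 0.7929 m/s
Q = A × v_mean = 6.02 × 0.7929 = 4.773 m³/s

4.77 m³/s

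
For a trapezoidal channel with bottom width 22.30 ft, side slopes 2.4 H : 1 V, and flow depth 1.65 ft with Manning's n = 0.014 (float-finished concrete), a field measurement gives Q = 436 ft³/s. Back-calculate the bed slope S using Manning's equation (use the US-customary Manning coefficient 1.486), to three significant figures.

A = (b + z·y)·y = (22.30 + 2.4×1.65)×1.65 = 43.33 ft²
P = b + 2y√(1+z²) = 22.30 + 2×1.65×√(1+2.4²) = 30.88 ft
R = A/P = 43.33/30.88 = 1.403 ft
S = (Q·n / (1.486·A·R^(2/3)))² = (436×0.014 / (1.486×43.33×1.253))² = 0.005721

0.00572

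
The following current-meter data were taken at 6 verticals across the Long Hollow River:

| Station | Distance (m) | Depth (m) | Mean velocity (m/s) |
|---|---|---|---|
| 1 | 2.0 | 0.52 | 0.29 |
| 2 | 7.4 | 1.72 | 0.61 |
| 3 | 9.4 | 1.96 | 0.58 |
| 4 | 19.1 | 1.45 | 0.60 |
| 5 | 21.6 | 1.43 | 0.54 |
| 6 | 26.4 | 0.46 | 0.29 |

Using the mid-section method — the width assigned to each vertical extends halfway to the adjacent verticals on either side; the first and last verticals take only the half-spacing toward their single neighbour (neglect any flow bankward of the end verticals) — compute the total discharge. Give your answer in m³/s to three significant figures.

19.4 m³/s

w_1 = (7.4 − 2.0)/2 = 2.7 m; q_1 = 0.29 × 0.52 × 2.7 = 0.4072 m³/s
w_2 = (9.4 − 2.0)/2 = 3.7 m; q_2 = 0.61 × 1.72 × 3.7 = 3.882 m³/s
w_3 = (19.1 − 7.4)/2 = 5.85 m; q_3 = 0.58 × 1.96 × 5.85 = 6.650 m³/s
w_4 = (21.6 − 9.4)/2 = 6.1 m; q_4 = 0.60 × 1.45 × 6.1 = 5.307 m³/s
w_5 = (26.4 − 19.1)/2 = 3.65 m; q_5 = 0.54 × 1.43 × 3.65 = 2.819 m³/s
w_6 = (26.4 − 21.6)/2 = 2.4 m; q_6 = 0.29 × 0.46 × 2.4 = 0.3202 m³/s
Q = Σ qᵢ = 19.39 m³/s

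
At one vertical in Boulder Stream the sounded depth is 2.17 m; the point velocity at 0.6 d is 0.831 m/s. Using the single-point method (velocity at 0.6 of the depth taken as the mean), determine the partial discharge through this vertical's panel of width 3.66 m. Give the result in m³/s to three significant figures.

v̄ = v₀.₆ = 0.831 m/s
q = v̄ × d × w = 0.8310 × 2.17 × 3.66 = 6.600 m³/s

6.60 m³/s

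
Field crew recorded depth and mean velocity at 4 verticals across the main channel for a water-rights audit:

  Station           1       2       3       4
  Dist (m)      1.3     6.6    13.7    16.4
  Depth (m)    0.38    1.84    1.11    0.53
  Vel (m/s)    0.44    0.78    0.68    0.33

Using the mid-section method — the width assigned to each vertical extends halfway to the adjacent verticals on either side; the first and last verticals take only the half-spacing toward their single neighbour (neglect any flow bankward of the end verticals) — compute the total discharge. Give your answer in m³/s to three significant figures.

w_1 = (6.6 − 1.3)/2 = 2.65 m; q_1 = 0.44 × 0.38 × 2.65 = 0.4431 m³/s
w_2 = (13.7 − 1.3)/2 = 6.2 m; q_2 = 0.78 × 1.84 × 6.2 = 8.898 m³/s
w_3 = (16.4 − 6.6)/2 = 4.9 m; q_3 = 0.68 × 1.11 × 4.9 = 3.699 m³/s
w_4 = (16.4 − 13.7)/2 = 1.35 m; q_4 = 0.33 × 0.53 × 1.35 = 0.2361 m³/s
Q = Σ qᵢ = 13.28 m³/s

13.3 m³/s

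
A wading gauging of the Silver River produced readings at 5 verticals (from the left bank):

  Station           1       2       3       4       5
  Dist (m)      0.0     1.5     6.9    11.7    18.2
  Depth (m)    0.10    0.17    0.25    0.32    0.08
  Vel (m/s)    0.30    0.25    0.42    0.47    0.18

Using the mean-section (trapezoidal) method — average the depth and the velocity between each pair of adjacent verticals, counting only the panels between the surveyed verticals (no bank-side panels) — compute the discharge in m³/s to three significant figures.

1.47 m³/s

Panel 1-2: Δb = 1.5 m, d̄ = (0.10+0.17)/2 = 0.135, v̄ = (0.30+0.25)/2 = 0.275 → q = 1.5×0.135×0.275 = 0.05569 m³/s
Panel 2-3: Δb = 5.4 m, d̄ = (0.17+0.25)/2 = 0.21, v̄ = (0.25+0.42)/2 = 0.335 → q = 5.4×0.21×0.335 = 0.3799 m³/s
Panel 3-4: Δb = 4.8 m, d̄ = (0.25+0.32)/2 = 0.285, v̄ = (0.42+0.47)/2 = 0.445 → q = 4.8×0.285×0.445 = 0.6088 m³/s
Panel 4-5: Δb = 6.5 m, d̄ = (0.32+0.08)/2 = 0.2, v̄ = (0.47+0.18)/2 = 0.325 → q = 6.5×0.2×0.325 = 0.4225 m³/s
Q = Σ q = 1.467 m³/s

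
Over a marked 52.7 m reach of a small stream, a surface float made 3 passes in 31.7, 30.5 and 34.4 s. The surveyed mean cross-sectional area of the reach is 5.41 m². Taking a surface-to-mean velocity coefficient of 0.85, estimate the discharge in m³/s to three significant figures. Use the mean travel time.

t̄ = (31.7 + 30.5 + 34.4) / 3 = 32.2 s
v_surface = L / t̄ = 52.7 / 32.2 = 1.637 m/s
v_mean = 0.85 × 1.637 = 1.391 m/s
Q = A × v_mean = 5.41 × 1.391 = 7.526 m³/s

7.53 m³/s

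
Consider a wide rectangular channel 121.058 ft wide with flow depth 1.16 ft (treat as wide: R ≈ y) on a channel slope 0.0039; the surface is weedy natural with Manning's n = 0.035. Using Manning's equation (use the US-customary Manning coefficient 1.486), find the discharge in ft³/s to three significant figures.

A = b·y = 121.058 × 1.16 = 140.4 ft²
Wide channel: R ≈ y = 1.16 ft
Q = (1.486/n)·A·R^(2/3)·S^(1/2) = (1.486/0.035) × 140.4 × 1.160^(2/3) × 0.0039^(1/2) = 411.1 ft³/s

411 ft³/s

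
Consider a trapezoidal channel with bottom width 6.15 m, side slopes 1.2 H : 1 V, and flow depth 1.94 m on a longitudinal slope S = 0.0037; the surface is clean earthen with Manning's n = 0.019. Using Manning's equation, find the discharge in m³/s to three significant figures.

A = (b + z·y)·y = (6.15 + 1.2×1.94)×1.94 = 16.45 m²
P = b + 2y√(1+z²) = 6.15 + 2×1.94×√(1+1.2²) = 12.21 m
R = A/P = 16.45/12.21 = 1.347 m
Q = (1/n)·A·R^(2/3)·S^(1/2) = (1/0.019) × 16.45 × 1.347^(2/3) × 0.0037^(1/2) = 64.22 m³/s

64.2 m³/s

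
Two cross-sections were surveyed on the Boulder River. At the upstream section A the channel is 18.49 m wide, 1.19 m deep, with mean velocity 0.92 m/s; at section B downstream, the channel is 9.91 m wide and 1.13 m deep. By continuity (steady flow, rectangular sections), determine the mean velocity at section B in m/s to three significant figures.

Q = A₁V₁ = (18.49×1.19) × 0.92 = 20.24 m³/s
A₂ = 9.91 × 1.13 = 11.20 m²
V₂ = Q/A₂ = 20.24/11.20 = 1.808 m/s

1.81 m/s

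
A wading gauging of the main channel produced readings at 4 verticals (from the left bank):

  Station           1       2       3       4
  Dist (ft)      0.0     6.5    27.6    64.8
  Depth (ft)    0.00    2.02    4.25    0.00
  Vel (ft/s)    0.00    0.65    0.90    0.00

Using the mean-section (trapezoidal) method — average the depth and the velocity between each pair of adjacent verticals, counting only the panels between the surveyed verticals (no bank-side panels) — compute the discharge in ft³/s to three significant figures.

89.0 ft³/s

Panel 1-2: Δb = 6.5 ft, d̄ = (0.00+2.02)/2 = 1.01, v̄ = (0.00+0.65)/2 = 0.325 → q = 6.5×1.01×0.325 = 2.134 ft³/s
Panel 2-3: Δb = 21.1 ft, d̄ = (2.02+4.25)/2 = 3.135, v̄ = (0.65+0.90)/2 = 0.775 → q = 21.1×3.135×0.775 = 51.27 ft³/s
Panel 3-4: Δb = 37.2 ft, d̄ = (4.25+0.00)/2 = 2.125, v̄ = (0.90+0.00)/2 = 0.45 → q = 37.2×2.125×0.45 = 35.57 ft³/s
Q = Σ q = 88.97 ft³/s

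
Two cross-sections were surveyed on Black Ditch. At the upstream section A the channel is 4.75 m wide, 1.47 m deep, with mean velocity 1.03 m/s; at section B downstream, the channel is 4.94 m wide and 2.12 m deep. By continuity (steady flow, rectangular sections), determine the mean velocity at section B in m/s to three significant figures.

Q = A₁V₁ = (4.75×1.47) × 1.03 = 7.192 m³/s
A₂ = 4.94 × 2.12 = 10.47 m²
V₂ = Q/A₂ = 7.192/10.47 = 0.6867 m/s

0.687 m/s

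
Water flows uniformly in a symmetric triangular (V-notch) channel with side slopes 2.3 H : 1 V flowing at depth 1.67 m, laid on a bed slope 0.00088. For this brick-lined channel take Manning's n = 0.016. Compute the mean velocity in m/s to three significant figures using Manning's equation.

1.55 m/s

A = z·y² = 2.3×1.67² = 6.414 m²
P = 2y√(1+z²) = 2×1.67×√(1+2.3²) = 8.377 m
R = A/P = 6.414/8.377 = 0.7658 m
Q = (1/n)·A·R^(2/3)·S^(1/2) = (1/0.016) × 6.414 × 0.7658^(2/3) × 0.00088^(1/2) = 9.954 m³/s
V = Q/A = 9.954/6.414 = 1.552 m/s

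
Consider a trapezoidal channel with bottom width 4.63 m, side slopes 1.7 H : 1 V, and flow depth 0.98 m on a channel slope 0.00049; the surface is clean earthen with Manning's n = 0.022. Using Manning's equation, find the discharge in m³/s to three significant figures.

5.02 m³/s

A = (b + z·y)·y = (4.63 + 1.7×0.98)×0.98 = 6.170 m²
P = b + 2y√(1+z²) = 4.63 + 2×0.98×√(1+1.7²) = 8.496 m
R = A/P = 6.170/8.496 = 0.7263 m
Q = (1/n)·A·R^(2/3)·S^(1/2) = (1/0.022) × 6.170 × 0.7263^(2/3) × 0.00049^(1/2) = 5.016 m³/s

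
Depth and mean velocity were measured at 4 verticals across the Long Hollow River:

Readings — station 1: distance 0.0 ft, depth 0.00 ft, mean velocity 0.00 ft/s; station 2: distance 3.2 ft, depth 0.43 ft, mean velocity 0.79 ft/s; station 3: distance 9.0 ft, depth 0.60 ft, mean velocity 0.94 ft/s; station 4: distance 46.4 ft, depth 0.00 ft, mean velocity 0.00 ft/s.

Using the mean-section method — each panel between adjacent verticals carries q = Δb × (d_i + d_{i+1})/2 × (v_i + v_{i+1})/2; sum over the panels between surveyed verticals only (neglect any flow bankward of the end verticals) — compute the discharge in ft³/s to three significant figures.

8.13 ft³/s

Panel 1-2: Δb = 3.2 ft, d̄ = (0.00+0.43)/2 = 0.215, v̄ = (0.00+0.79)/2 = 0.395 → q = 3.2×0.215×0.395 = 0.2718 ft³/s
Panel 2-3: Δb = 5.8 ft, d̄ = (0.43+0.60)/2 = 0.515, v̄ = (0.79+0.94)/2 = 0.865 → q = 5.8×0.515×0.865 = 2.584 ft³/s
Panel 3-4: Δb = 37.4 ft, d̄ = (0.60+0.00)/2 = 0.3, v̄ = (0.94+0.00)/2 = 0.47 → q = 37.4×0.3×0.47 = 5.273 ft³/s
Q = Σ q = 8.129 ft³/s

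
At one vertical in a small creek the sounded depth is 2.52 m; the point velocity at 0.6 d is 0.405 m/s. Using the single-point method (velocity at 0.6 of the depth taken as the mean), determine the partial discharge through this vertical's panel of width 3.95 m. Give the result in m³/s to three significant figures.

v̄ = v₀.₆ = 0.405 m/s
q = v̄ × d × w = 0.4050 × 2.52 × 3.95 = 4.031 m³/s

4.03 m³/s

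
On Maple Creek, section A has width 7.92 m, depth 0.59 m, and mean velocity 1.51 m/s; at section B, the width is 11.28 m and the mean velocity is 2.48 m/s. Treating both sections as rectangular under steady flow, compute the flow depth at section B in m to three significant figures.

Q = A₁V₁ = (7.92×0.59) × 1.51 = 7.056 m³/s
d₂ = Q/(b₂ V₂) = 7.056/(11.28×2.48) = 0.2522 m

0.252 m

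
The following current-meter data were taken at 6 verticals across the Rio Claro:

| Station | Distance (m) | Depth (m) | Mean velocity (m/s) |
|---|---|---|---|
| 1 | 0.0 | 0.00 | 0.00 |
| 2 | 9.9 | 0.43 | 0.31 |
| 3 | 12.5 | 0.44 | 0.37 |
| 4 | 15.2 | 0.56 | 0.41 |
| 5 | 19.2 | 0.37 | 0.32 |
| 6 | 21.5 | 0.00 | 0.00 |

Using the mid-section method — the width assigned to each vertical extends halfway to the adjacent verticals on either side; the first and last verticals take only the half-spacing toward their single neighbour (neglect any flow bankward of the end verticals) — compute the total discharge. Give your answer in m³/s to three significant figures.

2.41 m³/s

w_2 = (12.5 − 0.0)/2 = 6.25 m; q_2 = 0.31 × 0.43 × 6.25 = 0.8331 m³/s
w_3 = (15.2 − 9.9)/2 = 2.65 m; q_3 = 0.37 × 0.44 × 2.65 = 0.4314 m³/s
w_4 = (19.2 − 12.5)/2 = 3.35 m; q_4 = 0.41 × 0.56 × 3.35 = 0.7692 m³/s
w_5 = (21.5 − 15.2)/2 = 3.15 m; q_5 = 0.32 × 0.37 × 3.15 = 0.3730 m³/s
Stations 1, 6 contribute zero (depth or velocity is 0).
Q = Σ qᵢ = 2.407 m³/s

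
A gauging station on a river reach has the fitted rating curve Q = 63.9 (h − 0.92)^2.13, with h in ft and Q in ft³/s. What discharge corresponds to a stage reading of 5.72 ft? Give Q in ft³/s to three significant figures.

Q = 63.9 × (5.72 − 0.92)^2.13 = 63.9 × 4.8^2.13 = 1805 ft³/s

1810 ft³/s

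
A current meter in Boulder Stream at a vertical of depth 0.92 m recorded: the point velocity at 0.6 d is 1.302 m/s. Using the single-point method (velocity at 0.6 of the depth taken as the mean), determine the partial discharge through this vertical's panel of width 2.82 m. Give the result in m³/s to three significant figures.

3.38 m³/s

v̄ = v₀.₆ = 1.302 m/s
q = v̄ × d × w = 1.302 × 0.92 × 2.82 = 3.378 m³/s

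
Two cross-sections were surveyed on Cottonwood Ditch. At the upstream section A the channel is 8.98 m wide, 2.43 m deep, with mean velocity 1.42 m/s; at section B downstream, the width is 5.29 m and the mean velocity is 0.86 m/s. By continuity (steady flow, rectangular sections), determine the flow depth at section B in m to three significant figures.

6.81 m

Q = A₁V₁ = (8.98×2.43) × 1.42 = 30.99 m³/s
d₂ = Q/(b₂ V₂) = 30.99/(5.29×0.86) = 6.811 m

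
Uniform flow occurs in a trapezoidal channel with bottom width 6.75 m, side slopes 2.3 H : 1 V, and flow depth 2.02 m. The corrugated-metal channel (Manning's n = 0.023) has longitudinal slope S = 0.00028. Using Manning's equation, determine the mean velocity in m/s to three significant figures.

0.895 m/s

A = (b + z·y)·y = (6.75 + 2.3×2.02)×2.02 = 23.02 m²
P = b + 2y√(1+z²) = 6.75 + 2×2.02×√(1+2.3²) = 16.88 m
R = A/P = 23.02/16.88 = 1.364 m
Q = (1/n)·A·R^(2/3)·S^(1/2) = (1/0.023) × 23.02 × 1.364^(2/3) × 0.00028^(1/2) = 20.59 m³/s
V = Q/A = 20.59/23.02 = 0.8946 m/s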